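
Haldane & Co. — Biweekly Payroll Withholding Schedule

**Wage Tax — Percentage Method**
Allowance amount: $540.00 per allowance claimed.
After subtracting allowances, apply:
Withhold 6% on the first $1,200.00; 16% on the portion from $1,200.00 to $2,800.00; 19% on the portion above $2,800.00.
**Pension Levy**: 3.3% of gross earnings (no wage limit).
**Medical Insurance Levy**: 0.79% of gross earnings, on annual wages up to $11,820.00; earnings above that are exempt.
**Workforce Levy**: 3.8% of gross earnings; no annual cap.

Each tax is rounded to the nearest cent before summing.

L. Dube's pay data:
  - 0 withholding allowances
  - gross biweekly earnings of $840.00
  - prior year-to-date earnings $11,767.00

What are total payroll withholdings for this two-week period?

$110.46

Wage Tax: taxable = $840.00
  6% × $840.00 = $50.40
Pension Levy: 3.3% × $840.00 = $27.72
Medical Insurance Levy: cap $11,820.00 − YTD $11,767.00 = $53.00 subject; 0.79% × $53.00 = $0.42
Workforce Levy: 3.8% × $840.00 = $31.92
Total: $50.40 + $27.72 + $0.42 + $31.92 = $110.46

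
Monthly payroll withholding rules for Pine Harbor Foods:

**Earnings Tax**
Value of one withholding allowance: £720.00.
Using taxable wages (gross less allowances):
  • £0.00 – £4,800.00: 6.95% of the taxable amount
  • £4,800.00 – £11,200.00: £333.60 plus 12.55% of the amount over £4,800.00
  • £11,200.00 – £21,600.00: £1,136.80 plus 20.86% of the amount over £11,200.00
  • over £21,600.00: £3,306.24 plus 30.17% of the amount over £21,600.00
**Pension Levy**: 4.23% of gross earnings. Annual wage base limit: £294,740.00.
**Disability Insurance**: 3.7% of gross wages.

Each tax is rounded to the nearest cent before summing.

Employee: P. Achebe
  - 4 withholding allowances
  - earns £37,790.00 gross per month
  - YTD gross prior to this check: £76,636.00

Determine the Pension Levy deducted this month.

£1,598.52

Pension Levy: 4.23% × £37,790.00 = £1,598.52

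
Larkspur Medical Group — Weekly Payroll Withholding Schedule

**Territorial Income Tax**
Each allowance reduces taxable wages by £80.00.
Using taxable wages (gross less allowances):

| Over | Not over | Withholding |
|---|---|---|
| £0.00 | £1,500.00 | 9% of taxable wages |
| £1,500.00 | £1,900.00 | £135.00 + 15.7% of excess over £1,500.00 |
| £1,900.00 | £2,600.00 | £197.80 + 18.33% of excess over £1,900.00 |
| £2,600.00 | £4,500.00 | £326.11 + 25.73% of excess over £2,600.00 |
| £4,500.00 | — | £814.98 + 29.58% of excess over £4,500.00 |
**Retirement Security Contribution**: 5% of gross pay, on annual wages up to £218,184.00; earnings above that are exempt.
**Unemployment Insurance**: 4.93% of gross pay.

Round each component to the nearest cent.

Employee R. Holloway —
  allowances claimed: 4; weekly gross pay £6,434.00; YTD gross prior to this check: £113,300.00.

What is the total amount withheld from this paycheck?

Territorial Income Tax: taxable = £6,434.00 − 4×£80.00 = £6,114.00
  £814.98 + 29.58% × (£6,114.00 − £4,500.00) = £814.98 + 29.58% × £1,614.00 = £1,292.40
Retirement Security Contribution: 5% × £6,434.00 = £321.70
Unemployment Insurance: 4.93% × £6,434.00 = £317.20
Total: £1,292.40 + £321.70 + £317.20 = £1,931.30

£1,931.30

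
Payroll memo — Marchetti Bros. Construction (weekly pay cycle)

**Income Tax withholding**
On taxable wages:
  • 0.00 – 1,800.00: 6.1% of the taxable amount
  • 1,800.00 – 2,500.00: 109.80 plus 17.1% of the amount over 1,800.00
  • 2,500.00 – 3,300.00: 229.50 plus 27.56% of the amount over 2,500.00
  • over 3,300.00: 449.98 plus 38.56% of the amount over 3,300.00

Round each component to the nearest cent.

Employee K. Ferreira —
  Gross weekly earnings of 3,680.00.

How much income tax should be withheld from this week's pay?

Income Tax: taxable = 3,680.00
  449.98 + 38.56% × (3,680.00 − 3,300.00) = 449.98 + 38.56% × 380.00 = 596.51

596.51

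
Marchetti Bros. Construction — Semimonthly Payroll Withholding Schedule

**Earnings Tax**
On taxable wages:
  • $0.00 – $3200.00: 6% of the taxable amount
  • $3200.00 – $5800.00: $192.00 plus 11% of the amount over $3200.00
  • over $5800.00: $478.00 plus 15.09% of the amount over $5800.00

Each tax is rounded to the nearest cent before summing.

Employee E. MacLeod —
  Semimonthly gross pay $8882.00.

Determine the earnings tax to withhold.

$943.07

Earnings Tax: taxable = $8882.00
  $478.00 + 15.09% × ($8882.00 − $5800.00) = $478.00 + 15.09% × $3082.00 = $943.07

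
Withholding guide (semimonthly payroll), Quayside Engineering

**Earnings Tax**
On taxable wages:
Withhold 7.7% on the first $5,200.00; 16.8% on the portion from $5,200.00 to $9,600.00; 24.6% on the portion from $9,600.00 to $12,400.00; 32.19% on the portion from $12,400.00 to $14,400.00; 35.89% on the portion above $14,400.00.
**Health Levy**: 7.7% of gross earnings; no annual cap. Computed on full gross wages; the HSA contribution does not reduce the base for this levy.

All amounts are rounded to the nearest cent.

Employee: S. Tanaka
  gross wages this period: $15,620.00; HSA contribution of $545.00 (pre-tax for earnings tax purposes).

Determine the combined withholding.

$3,917.20

Earnings Tax: taxable = $15,620.00 − $545.00 = $15,075.00
  $2,472.20 + 35.89% × ($15,075.00 − $14,400.00) = $2,472.20 + 35.89% × $675.00 = $2,714.46
Health Levy: 7.7% × $15,620.00 = $1,202.74
Total: $2,714.46 + $1,202.74 = $3,917.20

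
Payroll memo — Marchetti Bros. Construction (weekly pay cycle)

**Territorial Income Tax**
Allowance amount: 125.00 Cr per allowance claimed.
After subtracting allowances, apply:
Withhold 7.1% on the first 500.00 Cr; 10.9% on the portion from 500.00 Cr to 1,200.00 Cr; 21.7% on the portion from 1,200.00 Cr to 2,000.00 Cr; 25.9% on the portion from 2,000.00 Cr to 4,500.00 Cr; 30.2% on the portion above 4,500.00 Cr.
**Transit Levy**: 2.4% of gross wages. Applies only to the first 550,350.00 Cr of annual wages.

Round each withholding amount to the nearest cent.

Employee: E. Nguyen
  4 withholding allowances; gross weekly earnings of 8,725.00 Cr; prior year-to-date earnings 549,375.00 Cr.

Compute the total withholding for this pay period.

Territorial Income Tax: taxable = 8,725.00 Cr − 4×125.00 Cr = 8,225.00 Cr
  932.90 Cr + 30.2% × (8,225.00 Cr − 4,500.00 Cr) = 932.90 Cr + 30.2% × 3,725.00 Cr = 2,057.85 Cr
Transit Levy: cap 550,350.00 Cr − YTD 549,375.00 Cr = 975.00 Cr subject; 2.4% × 975.00 Cr = 23.40 Cr
Total: 2,057.85 Cr + 23.40 Cr = 2,081.25 Cr

2,081.25 Cr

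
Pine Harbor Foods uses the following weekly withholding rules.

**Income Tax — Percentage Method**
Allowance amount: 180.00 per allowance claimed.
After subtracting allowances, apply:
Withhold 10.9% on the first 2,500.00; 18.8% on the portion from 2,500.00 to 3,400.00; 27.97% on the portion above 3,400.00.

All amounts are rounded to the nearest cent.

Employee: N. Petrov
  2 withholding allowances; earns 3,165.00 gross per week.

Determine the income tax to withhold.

329.84

Income Tax: taxable = 3,165.00 − 2×180.00 = 2,805.00
  272.50 + 18.8% × (2,805.00 − 2,500.00) = 272.50 + 18.8% × 305.00 = 329.84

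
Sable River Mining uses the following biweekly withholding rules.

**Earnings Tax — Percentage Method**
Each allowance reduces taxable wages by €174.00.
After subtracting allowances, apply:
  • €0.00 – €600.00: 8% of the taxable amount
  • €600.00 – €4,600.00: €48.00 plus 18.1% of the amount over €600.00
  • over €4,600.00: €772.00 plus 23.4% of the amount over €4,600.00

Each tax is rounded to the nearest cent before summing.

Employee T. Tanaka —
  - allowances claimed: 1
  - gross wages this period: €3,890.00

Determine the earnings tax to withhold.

Earnings Tax: taxable = €3,890.00 − 1×€174.00 = €3,716.00
  €48.00 + 18.1% × (€3,716.00 − €600.00) = €48.00 + 18.1% × €3,116.00 = €612.00

€612.00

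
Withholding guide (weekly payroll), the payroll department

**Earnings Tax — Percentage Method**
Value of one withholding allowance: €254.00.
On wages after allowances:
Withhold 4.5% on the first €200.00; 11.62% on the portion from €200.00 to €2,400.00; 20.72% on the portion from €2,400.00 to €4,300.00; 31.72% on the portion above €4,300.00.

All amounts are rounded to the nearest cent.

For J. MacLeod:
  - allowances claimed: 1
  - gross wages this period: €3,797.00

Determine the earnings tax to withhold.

€501.47

Earnings Tax: taxable = €3,797.00 − 1×€254.00 = €3,543.00
  €264.64 + 20.72% × (€3,543.00 − €2,400.00) = €264.64 + 20.72% × €1,143.00 = €501.47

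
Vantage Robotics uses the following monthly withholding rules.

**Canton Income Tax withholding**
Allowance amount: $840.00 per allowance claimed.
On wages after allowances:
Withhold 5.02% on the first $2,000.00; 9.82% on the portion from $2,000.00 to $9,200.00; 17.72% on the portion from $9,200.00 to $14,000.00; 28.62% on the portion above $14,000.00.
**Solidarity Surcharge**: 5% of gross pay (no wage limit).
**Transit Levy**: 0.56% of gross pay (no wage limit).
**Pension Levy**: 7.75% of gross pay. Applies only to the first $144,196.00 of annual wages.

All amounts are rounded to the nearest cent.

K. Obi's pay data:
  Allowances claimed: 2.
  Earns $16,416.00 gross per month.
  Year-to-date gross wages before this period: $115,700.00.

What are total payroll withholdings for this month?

$4,053.61

Canton Income Tax: taxable = $16,416.00 − 2×$840.00 = $14,736.00
  $1,658.00 + 28.62% × ($14,736.00 − $14,000.00) = $1,658.00 + 28.62% × $736.00 = $1,868.64
Solidarity Surcharge: 5% × $16,416.00 = $820.80
Transit Levy: 0.56% × $16,416.00 = $91.93
Pension Levy: 7.75% × $16,416.00 = $1,272.24
Total: $1,868.64 + $820.80 + $91.93 + $1,272.24 = $4,053.61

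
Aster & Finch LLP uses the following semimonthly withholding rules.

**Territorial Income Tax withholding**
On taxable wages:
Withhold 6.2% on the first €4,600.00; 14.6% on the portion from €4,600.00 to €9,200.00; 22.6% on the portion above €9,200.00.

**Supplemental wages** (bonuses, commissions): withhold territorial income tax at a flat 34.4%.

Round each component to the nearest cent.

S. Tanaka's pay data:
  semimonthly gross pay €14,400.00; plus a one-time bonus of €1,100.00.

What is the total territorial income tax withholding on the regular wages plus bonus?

€2,510.40

Territorial Income Tax: taxable = €14,400.00
  €956.80 + 22.6% × (€14,400.00 − €9,200.00) = €956.80 + 22.6% × €5,200.00 = €2,132.00
Supplemental (34.4% flat on bonus): 34.4% × €1,100.00 = €378.40
Total territorial income tax: €2,132.00 + €378.40 = €2,510.40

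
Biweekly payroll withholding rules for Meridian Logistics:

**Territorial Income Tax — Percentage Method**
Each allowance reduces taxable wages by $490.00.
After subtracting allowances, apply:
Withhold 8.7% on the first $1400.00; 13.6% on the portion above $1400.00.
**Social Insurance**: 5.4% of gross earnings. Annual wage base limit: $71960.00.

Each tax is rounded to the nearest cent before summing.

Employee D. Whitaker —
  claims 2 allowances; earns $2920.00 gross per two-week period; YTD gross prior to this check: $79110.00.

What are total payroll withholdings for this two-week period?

$195.24

Territorial Income Tax: taxable = $2920.00 − 2×$490.00 = $1940.00
  $121.80 + 13.6% × ($1940.00 − $1400.00) = $121.80 + 13.6% × $540.00 = $195.24
Social Insurance: YTD $79110.00 ≥ cap $71960.00 → $0.00
Total: $195.24 + $0.00 = $195.24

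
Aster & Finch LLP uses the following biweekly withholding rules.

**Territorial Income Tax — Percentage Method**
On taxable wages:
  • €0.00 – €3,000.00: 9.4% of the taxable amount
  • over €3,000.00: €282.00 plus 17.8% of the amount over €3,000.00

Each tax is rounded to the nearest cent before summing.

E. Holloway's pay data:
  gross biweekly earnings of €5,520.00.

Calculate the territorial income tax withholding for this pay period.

€730.56

Territorial Income Tax: taxable = €5,520.00
  €282.00 + 17.8% × (€5,520.00 − €3,000.00) = €282.00 + 17.8% × €2,520.00 = €730.56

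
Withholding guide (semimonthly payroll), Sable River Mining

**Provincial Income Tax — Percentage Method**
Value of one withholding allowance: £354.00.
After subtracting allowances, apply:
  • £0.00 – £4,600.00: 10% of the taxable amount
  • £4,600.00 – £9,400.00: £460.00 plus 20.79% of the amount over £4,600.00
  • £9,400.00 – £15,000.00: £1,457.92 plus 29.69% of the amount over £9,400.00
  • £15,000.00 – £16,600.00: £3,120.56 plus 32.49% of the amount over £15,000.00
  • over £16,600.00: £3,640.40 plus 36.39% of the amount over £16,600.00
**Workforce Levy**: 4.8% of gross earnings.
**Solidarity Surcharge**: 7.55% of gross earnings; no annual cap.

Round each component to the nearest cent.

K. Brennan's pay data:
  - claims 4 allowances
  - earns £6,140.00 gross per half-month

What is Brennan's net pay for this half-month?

Provincial Income Tax: taxable = £6,140.00 − 4×£354.00 = £4,724.00
  £460.00 + 20.79% × (£4,724.00 − £4,600.00) = £460.00 + 20.79% × £124.00 = £485.78
Workforce Levy: 4.8% × £6,140.00 = £294.72
Solidarity Surcharge: 7.55% × £6,140.00 = £463.57
Total withheld: £485.78 + £294.72 + £463.57 = £1,244.07
Net pay: £6,140.00 − £1,244.07 = £4,895.93

£4,895.93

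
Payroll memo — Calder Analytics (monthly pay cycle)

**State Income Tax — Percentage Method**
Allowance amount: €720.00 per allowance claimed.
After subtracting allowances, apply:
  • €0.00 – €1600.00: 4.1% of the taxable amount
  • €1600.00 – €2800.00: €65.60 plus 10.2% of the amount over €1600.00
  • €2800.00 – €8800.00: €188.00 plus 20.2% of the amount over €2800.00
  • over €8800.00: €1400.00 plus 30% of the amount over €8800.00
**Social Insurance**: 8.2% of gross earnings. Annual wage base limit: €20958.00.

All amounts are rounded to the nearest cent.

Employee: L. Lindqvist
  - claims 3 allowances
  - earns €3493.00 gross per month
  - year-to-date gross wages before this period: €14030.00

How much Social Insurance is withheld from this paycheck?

Social Insurance: 8.2% × €3493.00 = €286.43

€286.43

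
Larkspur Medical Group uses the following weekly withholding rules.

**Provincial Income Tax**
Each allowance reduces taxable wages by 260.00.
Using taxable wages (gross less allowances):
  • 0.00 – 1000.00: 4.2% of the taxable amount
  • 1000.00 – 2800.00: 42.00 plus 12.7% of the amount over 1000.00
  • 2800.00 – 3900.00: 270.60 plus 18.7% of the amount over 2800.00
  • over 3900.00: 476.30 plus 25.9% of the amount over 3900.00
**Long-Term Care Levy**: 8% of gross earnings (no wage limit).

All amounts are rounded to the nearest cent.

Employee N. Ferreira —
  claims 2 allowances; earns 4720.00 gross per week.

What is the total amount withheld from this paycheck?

931.60

Provincial Income Tax: taxable = 4720.00 − 2×260.00 = 4200.00
  476.30 + 25.9% × (4200.00 − 3900.00) = 476.30 + 25.9% × 300.00 = 554.00
Long-Term Care Levy: 8% × 4720.00 = 377.60
Total: 554.00 + 377.60 = 931.60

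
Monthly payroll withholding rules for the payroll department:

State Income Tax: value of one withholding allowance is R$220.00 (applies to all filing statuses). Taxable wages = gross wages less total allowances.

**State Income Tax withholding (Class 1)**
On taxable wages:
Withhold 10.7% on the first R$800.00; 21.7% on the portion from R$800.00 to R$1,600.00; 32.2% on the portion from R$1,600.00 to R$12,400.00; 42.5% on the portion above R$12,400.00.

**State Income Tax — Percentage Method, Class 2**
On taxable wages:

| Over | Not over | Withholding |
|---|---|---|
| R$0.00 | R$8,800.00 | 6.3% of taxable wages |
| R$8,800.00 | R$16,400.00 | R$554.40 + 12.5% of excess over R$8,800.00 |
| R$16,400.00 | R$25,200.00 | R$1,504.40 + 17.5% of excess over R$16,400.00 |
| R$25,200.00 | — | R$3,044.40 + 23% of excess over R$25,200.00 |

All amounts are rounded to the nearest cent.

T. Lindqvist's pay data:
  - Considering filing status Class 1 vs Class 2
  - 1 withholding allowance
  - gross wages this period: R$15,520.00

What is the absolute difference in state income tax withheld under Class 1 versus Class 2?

State Income Tax (Class 1): taxable = R$15,520.00 − 1×R$220.00 = R$15,300.00
  R$3,736.80 + 42.5% × (R$15,300.00 − R$12,400.00) = R$3,736.80 + 42.5% × R$2,900.00 = R$4,969.30
State Income Tax (Class 2): taxable = R$15,520.00 − 1×R$220.00 = R$15,300.00
  R$554.40 + 12.5% × (R$15,300.00 − R$8,800.00) = R$554.40 + 12.5% × R$6,500.00 = R$1,366.90
Difference: |R$4,969.30 − R$1,366.90| = R$3,602.40 (higher under Class 1)

R$3,602.40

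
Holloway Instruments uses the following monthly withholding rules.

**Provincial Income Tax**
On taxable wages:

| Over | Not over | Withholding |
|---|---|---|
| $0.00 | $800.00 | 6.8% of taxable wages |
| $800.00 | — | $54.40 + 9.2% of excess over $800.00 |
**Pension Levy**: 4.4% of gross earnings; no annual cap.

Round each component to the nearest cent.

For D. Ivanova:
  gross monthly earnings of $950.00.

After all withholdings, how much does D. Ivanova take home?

$840.00

Provincial Income Tax: taxable = $950.00
  $54.40 + 9.2% × ($950.00 − $800.00) = $54.40 + 9.2% × $150.00 = $68.20
Pension Levy: 4.4% × $950.00 = $41.80
Total withheld: $68.20 + $41.80 = $110.00
Net pay: $950.00 − $110.00 = $840.00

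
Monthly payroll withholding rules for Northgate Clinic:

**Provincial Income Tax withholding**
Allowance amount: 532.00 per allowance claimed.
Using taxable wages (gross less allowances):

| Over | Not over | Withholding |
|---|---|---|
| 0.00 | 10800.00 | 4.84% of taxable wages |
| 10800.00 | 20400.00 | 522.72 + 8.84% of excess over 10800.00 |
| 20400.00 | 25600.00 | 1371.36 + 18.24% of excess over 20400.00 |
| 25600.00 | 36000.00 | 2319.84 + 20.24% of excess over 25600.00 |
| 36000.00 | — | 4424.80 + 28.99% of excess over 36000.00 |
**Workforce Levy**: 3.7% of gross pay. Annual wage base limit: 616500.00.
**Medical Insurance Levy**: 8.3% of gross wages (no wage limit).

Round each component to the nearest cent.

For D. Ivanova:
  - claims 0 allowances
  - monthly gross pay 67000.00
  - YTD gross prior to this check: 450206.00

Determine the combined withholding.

Provincial Income Tax: taxable = 67000.00
  4424.80 + 28.99% × (67000.00 − 36000.00) = 4424.80 + 28.99% × 31000.00 = 13411.70
Workforce Levy: 3.7% × 67000.00 = 2479.00
Medical Insurance Levy: 8.3% × 67000.00 = 5561.00
Total: 13411.70 + 2479.00 + 5561.00 = 21451.70

21451.70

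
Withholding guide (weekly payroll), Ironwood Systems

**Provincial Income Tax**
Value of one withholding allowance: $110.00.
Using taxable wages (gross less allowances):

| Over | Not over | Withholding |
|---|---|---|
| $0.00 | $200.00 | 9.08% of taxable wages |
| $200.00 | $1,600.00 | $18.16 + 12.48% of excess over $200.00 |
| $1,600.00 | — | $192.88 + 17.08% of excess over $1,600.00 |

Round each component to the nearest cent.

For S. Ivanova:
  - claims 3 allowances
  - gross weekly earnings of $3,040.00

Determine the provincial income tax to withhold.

$382.47

Provincial Income Tax: taxable = $3,040.00 − 3×$110.00 = $2,710.00
  $192.88 + 17.08% × ($2,710.00 − $1,600.00) = $192.88 + 17.08% × $1,110.00 = $382.47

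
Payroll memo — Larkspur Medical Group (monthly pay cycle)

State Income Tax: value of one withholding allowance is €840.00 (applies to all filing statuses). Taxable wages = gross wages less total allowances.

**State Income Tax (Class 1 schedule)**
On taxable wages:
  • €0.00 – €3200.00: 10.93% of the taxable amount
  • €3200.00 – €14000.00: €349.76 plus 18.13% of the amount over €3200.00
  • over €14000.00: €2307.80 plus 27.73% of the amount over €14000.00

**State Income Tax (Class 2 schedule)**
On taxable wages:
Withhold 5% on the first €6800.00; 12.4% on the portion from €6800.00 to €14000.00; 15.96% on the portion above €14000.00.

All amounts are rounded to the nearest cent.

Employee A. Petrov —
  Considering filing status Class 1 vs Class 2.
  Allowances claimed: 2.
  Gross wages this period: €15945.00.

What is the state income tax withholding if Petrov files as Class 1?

State Income Tax (Class 1): taxable = €15945.00 − 2×€840.00 = €14265.00
  €2307.80 + 27.73% × (€14265.00 − €14000.00) = €2307.80 + 27.73% × €265.00 = €2381.28

€2381.28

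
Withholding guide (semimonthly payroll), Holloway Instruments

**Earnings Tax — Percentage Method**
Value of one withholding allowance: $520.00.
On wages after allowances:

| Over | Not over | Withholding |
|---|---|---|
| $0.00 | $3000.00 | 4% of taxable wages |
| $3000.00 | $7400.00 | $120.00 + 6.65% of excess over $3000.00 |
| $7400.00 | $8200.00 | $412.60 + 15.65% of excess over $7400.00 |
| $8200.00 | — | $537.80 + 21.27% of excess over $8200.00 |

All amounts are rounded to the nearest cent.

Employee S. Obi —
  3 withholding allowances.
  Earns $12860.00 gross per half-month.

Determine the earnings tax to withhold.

Earnings Tax: taxable = $12860.00 − 3×$520.00 = $11300.00
  $537.80 + 21.27% × ($11300.00 − $8200.00) = $537.80 + 21.27% × $3100.00 = $1197.17

$1197.17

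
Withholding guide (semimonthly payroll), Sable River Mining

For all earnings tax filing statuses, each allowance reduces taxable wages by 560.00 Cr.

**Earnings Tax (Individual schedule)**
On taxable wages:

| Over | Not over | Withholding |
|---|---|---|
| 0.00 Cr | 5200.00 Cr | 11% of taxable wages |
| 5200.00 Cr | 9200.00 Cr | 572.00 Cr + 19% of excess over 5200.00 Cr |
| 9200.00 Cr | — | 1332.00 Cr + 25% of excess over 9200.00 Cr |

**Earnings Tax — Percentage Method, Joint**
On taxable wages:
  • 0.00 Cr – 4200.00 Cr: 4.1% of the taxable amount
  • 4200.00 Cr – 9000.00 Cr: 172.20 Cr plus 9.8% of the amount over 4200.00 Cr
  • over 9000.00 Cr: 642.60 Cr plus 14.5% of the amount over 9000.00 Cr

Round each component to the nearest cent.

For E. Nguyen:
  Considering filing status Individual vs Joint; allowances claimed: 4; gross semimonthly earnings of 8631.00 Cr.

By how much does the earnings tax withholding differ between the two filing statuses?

411.37 Cr

Earnings Tax (Individual): taxable = 8631.00 Cr − 4×560.00 Cr = 6391.00 Cr
  572.00 Cr + 19% × (6391.00 Cr − 5200.00 Cr) = 572.00 Cr + 19% × 1191.00 Cr = 798.29 Cr
Earnings Tax (Joint): taxable = 8631.00 Cr − 4×560.00 Cr = 6391.00 Cr
  172.20 Cr + 9.8% × (6391.00 Cr − 4200.00 Cr) = 172.20 Cr + 9.8% × 2191.00 Cr = 386.92 Cr
Difference: |798.29 Cr − 386.92 Cr| = 411.37 Cr (higher under Individual)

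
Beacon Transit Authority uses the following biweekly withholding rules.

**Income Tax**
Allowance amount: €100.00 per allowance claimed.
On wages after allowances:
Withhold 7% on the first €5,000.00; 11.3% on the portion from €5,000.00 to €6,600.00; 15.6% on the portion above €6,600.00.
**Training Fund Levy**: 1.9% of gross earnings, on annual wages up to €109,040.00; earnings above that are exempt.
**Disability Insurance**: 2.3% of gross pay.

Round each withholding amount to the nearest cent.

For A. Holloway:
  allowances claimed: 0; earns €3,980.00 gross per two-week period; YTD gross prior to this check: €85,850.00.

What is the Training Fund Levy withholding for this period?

€75.62

Training Fund Levy: 1.9% × €3,980.00 = €75.62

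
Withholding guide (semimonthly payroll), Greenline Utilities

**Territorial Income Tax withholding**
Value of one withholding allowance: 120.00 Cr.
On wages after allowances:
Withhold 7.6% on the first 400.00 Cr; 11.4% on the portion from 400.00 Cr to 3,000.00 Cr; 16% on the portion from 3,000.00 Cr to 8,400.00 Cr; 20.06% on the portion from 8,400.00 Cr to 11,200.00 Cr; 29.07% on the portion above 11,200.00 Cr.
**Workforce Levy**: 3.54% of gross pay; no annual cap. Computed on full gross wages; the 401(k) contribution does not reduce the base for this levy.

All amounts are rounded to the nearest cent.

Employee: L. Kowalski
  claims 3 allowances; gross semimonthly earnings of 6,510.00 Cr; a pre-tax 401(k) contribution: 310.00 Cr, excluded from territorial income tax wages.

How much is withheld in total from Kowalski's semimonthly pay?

Territorial Income Tax: taxable = 6,510.00 Cr − 310.00 Cr − 3×120.00 Cr = 5,840.00 Cr
  326.80 Cr + 16% × (5,840.00 Cr − 3,000.00 Cr) = 326.80 Cr + 16% × 2,840.00 Cr = 781.20 Cr
Workforce Levy: 3.54% × 6,510.00 Cr = 230.45 Cr
Total: 781.20 Cr + 230.45 Cr = 1,011.65 Cr

1,011.65 Cr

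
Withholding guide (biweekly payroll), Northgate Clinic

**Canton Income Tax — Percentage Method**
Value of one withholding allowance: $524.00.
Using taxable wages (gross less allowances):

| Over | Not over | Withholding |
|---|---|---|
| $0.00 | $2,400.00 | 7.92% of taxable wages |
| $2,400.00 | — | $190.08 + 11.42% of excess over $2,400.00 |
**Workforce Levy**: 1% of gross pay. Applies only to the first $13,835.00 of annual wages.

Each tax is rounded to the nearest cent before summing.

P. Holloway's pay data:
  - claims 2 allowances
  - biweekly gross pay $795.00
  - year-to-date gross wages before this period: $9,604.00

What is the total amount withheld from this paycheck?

$7.95

Canton Income Tax: taxable = $795.00 − 2×$524.00 = $-253.00
  Taxable ≤ 0 → $0.00
Workforce Levy: 1% × $795.00 = $7.95
Total: $0.00 + $7.95 = $7.95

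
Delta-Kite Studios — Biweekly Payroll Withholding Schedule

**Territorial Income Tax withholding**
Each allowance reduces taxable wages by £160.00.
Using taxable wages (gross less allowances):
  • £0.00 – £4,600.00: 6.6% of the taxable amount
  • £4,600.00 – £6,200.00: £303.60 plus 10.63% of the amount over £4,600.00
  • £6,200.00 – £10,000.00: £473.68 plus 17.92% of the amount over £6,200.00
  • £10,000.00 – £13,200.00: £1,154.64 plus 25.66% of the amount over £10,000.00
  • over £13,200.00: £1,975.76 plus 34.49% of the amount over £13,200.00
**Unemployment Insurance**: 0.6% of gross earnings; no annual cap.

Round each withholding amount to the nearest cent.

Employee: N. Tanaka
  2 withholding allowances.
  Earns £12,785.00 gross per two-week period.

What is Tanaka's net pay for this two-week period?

Territorial Income Tax: taxable = £12,785.00 − 2×£160.00 = £12,465.00
  £1,154.64 + 25.66% × (£12,465.00 − £10,000.00) = £1,154.64 + 25.66% × £2,465.00 = £1,787.16
Unemployment Insurance: 0.6% × £12,785.00 = £76.71
Total withheld: £1,787.16 + £76.71 = £1,863.87
Net pay: £12,785.00 − £1,863.87 = £10,921.13

£10,921.13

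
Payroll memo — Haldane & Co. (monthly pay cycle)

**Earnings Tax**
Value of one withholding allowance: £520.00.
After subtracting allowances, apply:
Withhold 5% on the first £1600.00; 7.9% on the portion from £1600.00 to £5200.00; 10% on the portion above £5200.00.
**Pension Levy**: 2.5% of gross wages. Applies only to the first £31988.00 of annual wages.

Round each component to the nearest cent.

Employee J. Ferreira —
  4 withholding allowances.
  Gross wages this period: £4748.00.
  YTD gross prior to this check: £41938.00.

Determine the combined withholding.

Earnings Tax: taxable = £4748.00 − 4×£520.00 = £2668.00
  £80.00 + 7.9% × (£2668.00 − £1600.00) = £80.00 + 7.9% × £1068.00 = £164.37
Pension Levy: YTD £41938.00 ≥ cap £31988.00 → £0.00
Total: £164.37 + £0.00 = £164.37

£164.37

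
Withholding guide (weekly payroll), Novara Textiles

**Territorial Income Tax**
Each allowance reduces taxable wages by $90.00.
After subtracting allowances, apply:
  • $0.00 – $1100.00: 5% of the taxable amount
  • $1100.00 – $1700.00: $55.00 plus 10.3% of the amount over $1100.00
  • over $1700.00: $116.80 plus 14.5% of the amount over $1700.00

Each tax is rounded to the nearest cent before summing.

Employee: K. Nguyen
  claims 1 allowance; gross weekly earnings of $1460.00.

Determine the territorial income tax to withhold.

$82.81

Territorial Income Tax: taxable = $1460.00 − 1×$90.00 = $1370.00
  $55.00 + 10.3% × ($1370.00 − $1100.00) = $55.00 + 10.3% × $270.00 = $82.81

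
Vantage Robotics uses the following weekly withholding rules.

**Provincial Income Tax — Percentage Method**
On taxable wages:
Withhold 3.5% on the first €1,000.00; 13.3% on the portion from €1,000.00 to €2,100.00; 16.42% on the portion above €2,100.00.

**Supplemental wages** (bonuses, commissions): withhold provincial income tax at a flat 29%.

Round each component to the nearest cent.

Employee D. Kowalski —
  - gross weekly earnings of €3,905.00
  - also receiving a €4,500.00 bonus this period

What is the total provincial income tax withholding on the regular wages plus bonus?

Provincial Income Tax: taxable = €3,905.00
  €181.30 + 16.42% × (€3,905.00 − €2,100.00) = €181.30 + 16.42% × €1,805.00 = €477.68
Supplemental (29% flat on bonus): 29% × €4,500.00 = €1,305.00
Total provincial income tax: €477.68 + €1,305.00 = €1,782.68

€1,782.68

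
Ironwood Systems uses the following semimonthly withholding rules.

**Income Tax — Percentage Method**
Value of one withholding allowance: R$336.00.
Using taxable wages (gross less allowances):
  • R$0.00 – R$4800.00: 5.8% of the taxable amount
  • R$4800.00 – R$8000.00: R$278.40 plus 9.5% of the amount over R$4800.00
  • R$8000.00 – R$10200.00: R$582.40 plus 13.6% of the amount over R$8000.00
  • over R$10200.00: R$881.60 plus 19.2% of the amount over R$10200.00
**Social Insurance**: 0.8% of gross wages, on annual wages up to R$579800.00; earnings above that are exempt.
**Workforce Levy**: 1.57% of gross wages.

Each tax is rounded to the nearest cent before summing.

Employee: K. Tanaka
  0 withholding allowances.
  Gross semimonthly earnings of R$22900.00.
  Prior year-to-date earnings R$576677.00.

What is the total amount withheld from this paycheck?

R$3704.51

Income Tax: taxable = R$22900.00
  R$881.60 + 19.2% × (R$22900.00 − R$10200.00) = R$881.60 + 19.2% × R$12700.00 = R$3320.00
Social Insurance: cap R$579800.00 − YTD R$576677.00 = R$3123.00 subject; 0.8% × R$3123.00 = R$24.98
Workforce Levy: 1.57% × R$22900.00 = R$359.53
Total: R$3320.00 + R$24.98 + R$359.53 = R$3704.51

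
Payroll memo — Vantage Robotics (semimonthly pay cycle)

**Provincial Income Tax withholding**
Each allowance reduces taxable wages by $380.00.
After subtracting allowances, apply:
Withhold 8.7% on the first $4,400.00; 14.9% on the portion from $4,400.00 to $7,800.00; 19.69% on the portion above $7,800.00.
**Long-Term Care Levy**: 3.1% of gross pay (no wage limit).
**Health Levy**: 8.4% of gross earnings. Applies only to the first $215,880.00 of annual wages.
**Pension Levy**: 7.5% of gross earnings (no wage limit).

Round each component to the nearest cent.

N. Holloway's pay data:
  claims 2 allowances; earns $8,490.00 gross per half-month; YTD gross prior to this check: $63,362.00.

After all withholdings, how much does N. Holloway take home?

$5,997.93

Provincial Income Tax: taxable = $8,490.00 − 2×$380.00 = $7,730.00
  $382.80 + 14.9% × ($7,730.00 − $4,400.00) = $382.80 + 14.9% × $3,330.00 = $878.97
Long-Term Care Levy: 3.1% × $8,490.00 = $263.19
Health Levy: 8.4% × $8,490.00 = $713.16
Pension Levy: 7.5% × $8,490.00 = $636.75
Total withheld: $878.97 + $263.19 + $713.16 + $636.75 = $2,492.07
Net pay: $8,490.00 − $2,492.07 = $5,997.93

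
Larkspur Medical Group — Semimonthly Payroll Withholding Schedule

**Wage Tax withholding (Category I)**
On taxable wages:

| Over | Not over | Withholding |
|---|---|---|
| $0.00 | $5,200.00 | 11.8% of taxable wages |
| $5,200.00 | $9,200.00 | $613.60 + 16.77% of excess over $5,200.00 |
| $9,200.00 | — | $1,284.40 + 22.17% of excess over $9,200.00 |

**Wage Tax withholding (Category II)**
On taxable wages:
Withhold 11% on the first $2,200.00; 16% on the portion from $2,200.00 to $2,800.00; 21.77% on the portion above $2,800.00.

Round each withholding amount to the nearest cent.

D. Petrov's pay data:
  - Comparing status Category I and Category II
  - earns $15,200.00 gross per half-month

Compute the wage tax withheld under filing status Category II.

$3,037.48

Wage Tax (Category II): taxable = $15,200.00
  $338.00 + 21.77% × ($15,200.00 − $2,800.00) = $338.00 + 21.77% × $12,400.00 = $3,037.48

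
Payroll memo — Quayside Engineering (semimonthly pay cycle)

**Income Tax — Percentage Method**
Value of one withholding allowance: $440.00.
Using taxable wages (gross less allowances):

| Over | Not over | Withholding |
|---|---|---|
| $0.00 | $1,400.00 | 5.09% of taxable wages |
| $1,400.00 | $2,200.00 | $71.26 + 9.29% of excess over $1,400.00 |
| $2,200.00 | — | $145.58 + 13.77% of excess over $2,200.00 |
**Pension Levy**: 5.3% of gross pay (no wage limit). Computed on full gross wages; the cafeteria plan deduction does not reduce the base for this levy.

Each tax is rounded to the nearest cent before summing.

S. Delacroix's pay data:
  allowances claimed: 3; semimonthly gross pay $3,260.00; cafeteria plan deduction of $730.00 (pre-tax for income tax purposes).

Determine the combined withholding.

$234.37

Income Tax: taxable = $3,260.00 − $730.00 − 3×$440.00 = $1,210.00
  5.09% × $1,210.00 = $61.59
Pension Levy: 5.3% × $3,260.00 = $172.78
Total: $61.59 + $172.78 = $234.37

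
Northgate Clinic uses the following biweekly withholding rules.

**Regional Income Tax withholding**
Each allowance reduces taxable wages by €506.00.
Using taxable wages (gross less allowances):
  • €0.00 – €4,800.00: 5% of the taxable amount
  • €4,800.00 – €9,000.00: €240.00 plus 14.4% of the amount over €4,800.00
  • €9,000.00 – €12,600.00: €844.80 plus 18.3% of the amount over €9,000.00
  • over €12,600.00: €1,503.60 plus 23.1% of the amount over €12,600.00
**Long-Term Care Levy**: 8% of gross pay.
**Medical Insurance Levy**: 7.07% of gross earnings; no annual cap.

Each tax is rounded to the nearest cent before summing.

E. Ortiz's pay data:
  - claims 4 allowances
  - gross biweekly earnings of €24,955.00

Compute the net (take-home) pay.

Regional Income Tax: taxable = €24,955.00 − 4×€506.00 = €22,931.00
  €1,503.60 + 23.1% × (€22,931.00 − €12,600.00) = €1,503.60 + 23.1% × €10,331.00 = €3,890.06
Long-Term Care Levy: 8% × €24,955.00 = €1,996.40
Medical Insurance Levy: 7.07% × €24,955.00 = €1,764.32
Total withheld: €3,890.06 + €1,996.40 + €1,764.32 = €7,650.78
Net pay: €24,955.00 − €7,650.78 = €17,304.22

€17,304.22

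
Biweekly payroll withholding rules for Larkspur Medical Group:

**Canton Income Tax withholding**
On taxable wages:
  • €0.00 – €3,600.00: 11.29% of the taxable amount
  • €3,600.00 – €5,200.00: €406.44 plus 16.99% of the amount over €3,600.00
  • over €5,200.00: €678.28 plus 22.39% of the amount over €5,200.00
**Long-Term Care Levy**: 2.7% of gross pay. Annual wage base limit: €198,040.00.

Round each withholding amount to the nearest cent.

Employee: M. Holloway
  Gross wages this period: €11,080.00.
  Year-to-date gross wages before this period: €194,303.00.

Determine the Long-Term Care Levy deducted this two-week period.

Long-Term Care Levy: cap €198,040.00 − YTD €194,303.00 = €3,737.00 subject; 2.7% × €3,737.00 = €100.90

€100.90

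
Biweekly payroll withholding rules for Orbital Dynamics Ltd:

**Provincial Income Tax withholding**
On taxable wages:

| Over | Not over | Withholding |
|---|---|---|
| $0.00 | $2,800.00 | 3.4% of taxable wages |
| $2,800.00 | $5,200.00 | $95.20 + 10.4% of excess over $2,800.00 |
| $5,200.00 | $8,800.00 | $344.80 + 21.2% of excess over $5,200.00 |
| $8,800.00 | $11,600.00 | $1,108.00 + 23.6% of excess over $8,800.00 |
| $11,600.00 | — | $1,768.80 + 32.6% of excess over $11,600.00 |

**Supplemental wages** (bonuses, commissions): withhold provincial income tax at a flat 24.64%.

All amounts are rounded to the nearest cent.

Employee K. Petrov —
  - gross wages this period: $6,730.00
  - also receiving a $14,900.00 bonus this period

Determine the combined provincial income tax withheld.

Provincial Income Tax: taxable = $6,730.00
  $344.80 + 21.2% × ($6,730.00 − $5,200.00) = $344.80 + 21.2% × $1,530.00 = $669.16
Supplemental (24.64% flat on bonus): 24.64% × $14,900.00 = $3,671.36
Total provincial income tax: $669.16 + $3,671.36 = $4,340.52

$4,340.52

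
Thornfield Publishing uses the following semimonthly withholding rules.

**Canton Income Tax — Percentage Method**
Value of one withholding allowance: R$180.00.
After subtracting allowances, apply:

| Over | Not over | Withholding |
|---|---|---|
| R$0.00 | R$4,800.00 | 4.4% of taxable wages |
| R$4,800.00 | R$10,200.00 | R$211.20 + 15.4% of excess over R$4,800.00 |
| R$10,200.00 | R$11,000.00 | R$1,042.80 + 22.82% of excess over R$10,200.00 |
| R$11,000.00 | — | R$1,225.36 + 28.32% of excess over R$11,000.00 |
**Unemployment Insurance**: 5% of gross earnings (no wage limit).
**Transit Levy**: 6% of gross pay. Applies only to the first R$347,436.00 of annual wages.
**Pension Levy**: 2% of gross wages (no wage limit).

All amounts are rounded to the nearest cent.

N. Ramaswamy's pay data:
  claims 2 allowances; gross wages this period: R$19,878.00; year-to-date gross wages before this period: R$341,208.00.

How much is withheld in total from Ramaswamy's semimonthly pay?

R$5,402.80

Canton Income Tax: taxable = R$19,878.00 − 2×R$180.00 = R$19,518.00
  R$1,225.36 + 28.32% × (R$19,518.00 − R$11,000.00) = R$1,225.36 + 28.32% × R$8,518.00 = R$3,637.66
Unemployment Insurance: 5% × R$19,878.00 = R$993.90
Transit Levy: cap R$347,436.00 − YTD R$341,208.00 = R$6,228.00 subject; 6% × R$6,228.00 = R$373.68
Pension Levy: 2% × R$19,878.00 = R$397.56
Total: R$3,637.66 + R$993.90 + R$373.68 + R$397.56 = R$5,402.80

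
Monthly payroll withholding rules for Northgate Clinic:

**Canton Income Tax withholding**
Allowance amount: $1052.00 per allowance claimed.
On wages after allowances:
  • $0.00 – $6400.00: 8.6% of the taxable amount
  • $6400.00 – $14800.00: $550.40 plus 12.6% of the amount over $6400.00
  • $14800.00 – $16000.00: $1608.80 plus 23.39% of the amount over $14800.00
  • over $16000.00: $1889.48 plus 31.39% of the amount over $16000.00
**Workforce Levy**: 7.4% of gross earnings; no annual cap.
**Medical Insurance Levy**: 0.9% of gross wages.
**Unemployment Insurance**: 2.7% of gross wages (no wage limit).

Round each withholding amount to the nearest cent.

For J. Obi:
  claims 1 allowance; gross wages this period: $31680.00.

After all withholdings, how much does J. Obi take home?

$21713.99

Canton Income Tax: taxable = $31680.00 − 1×$1052.00 = $30628.00
  $1889.48 + 31.39% × ($30628.00 − $16000.00) = $1889.48 + 31.39% × $14628.00 = $6481.21
Workforce Levy: 7.4% × $31680.00 = $2344.32
Medical Insurance Levy: 0.9% × $31680.00 = $285.12
Unemployment Insurance: 2.7% × $31680.00 = $855.36
Total withheld: $6481.21 + $2344.32 + $285.12 + $855.36 = $9966.01
Net pay: $31680.00 − $9966.01 = $21713.99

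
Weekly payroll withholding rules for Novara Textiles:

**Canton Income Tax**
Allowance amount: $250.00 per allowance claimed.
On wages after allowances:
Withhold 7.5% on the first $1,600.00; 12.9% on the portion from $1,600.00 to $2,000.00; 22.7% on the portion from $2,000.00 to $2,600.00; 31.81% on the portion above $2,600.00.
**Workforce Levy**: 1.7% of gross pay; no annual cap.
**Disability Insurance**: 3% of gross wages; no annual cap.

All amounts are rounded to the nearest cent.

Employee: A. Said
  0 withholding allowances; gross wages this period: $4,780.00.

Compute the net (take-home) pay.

Canton Income Tax: taxable = $4,780.00
  $307.80 + 31.81% × ($4,780.00 − $2,600.00) = $307.80 + 31.81% × $2,180.00 = $1,001.26
Workforce Levy: 1.7% × $4,780.00 = $81.26
Disability Insurance: 3% × $4,780.00 = $143.40
Total withheld: $1,001.26 + $81.26 + $143.40 = $1,225.92
Net pay: $4,780.00 − $1,225.92 = $3,554.08

$3,554.08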